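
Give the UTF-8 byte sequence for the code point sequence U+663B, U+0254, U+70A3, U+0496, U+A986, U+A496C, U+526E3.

U+663B: 3-byte form → E6 98 BB.
U+0254: 2-byte form → C9 94.
U+70A3: 3-byte form → E7 82 A3.
U+0496: 2-byte form → D2 96.
U+A986: 3-byte form → EA A6 86.
U+A496C: 4-byte form → F2 A4 A5 AC.
U+526E3: 4-byte form → F1 92 9B A3.
Concatenated (21 bytes): E6 98 BB C9 94 E7 82 A3 D2 96 EA A6 86 F2 A4 A5 AC F1 92 9B A3.

E6 98 BB C9 94 E7 82 A3 D2 96 EA A6 86 F2 A4 A5 AC F1 92 9B A3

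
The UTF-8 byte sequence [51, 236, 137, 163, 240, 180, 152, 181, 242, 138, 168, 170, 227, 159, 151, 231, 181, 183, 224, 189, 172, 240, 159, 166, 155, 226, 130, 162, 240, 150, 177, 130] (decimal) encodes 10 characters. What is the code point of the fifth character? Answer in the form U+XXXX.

U+37D7

Offset 0: leading byte 0x33 = 00110011 → 1-byte char #1 = 33.
Offset 1: leading byte 0xEC = 11101100 → 3-byte char #2 = EC 89 A3.
Offset 4: leading byte 0xF0 = 11110000 → 4-byte char #3 = F0 B4 98 B5.
Offset 8: leading byte 0xF2 = 11110010 → 4-byte char #4 = F2 8A A8 AA.
Offset 12: leading byte 0xE3 = 11100011 → 3-byte char #5 = E3 9F 97.
Leading byte 0xE3 = 11100011 matches 1110xxxx → 3-byte sequence.
Byte 1: 0xE3 = 11100011, payload 0011 (4 bits).
Byte 2: 0x9F = 10011111 (10xxxxxx ✓), payload 011111.
Byte 3: 0x97 = 10010111 (10xxxxxx ✓), payload 010111.
Concatenate: 0011011111010111 = 0x37D7 (16 bits → U+37D7).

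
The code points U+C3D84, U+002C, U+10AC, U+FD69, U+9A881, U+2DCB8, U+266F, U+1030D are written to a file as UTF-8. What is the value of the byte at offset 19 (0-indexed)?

0xE2

U+C3D84 → 4-byte form F3 83 B6 84 at offsets 0–3.
U+002C → 1-byte form 2C at offsets 4–4.
U+10AC → 3-byte form E1 82 AC at offsets 5–7.
U+FD69 → 3-byte form EF B5 A9 at offsets 8–10.
U+9A881 → 4-byte form F2 9A A2 81 at offsets 11–14.
U+2DCB8 → 4-byte form F0 AD B2 B8 at offsets 15–18.
U+266F → 3-byte form E2 99 AF at offsets 19–21.
Offset 19 falls in char 7's range; it's byte 1 of E2 99 AF = 0xE2.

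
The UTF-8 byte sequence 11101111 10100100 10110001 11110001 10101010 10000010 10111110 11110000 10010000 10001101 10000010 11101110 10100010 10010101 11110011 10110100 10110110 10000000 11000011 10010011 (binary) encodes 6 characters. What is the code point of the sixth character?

U+00D3

Offset 0: leading byte 0xEF = 11101111 → 3-byte char #1 = EF A4 B1.
Offset 3: leading byte 0xF1 = 11110001 → 4-byte char #2 = F1 AA 82 BE.
Offset 7: leading byte 0xF0 = 11110000 → 4-byte char #3 = F0 90 8D 82.
Offset 11: leading byte 0xEE = 11101110 → 3-byte char #4 = EE A2 95.
Offset 14: leading byte 0xF3 = 11110011 → 4-byte char #5 = F3 B4 B6 80.
Offset 18: leading byte 0xC3 = 11000011 → 2-byte char #6 = C3 93.
Leading byte 0xC3 = 11000011 matches 110xxxxx → 2-byte sequence.
Byte 1: 0xC3 = 11000011, payload 00011 (5 bits).
Byte 2: 0x93 = 10010011 (10xxxxxx ✓), payload 010011.
Concatenate: 00011010011 = 0xD3 (11 bits → U+00D3).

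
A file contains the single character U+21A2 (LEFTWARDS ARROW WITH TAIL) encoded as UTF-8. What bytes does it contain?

E2 86 A2

U+21A2 = 0x21A2 = 8610 decimal. In range U+0800–U+FFFF → 3-byte form: 1110xxxx 10xxxxxx 10xxxxxx.
Binary (16 bits): 0010000110100010.
Split 4+6+6: 0010 | 000110 | 100010.
Byte 1: 11100010 = 0xE2.
Byte 2: 10000110 = 0x86.
Byte 3: 10100010 = 0xA2.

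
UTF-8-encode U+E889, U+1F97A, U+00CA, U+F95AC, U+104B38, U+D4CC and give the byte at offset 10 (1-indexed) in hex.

0xF3

1-indexed offset 10 is 0-indexed offset 9.
U+E889 → 3-byte form EE A2 89 at offsets 0–2.
U+1F97A → 4-byte form F0 9F A5 BA at offsets 3–6.
U+00CA → 2-byte form C3 8A at offsets 7–8.
U+F95AC → 4-byte form F3 B9 96 AC at offsets 9–12.
Offset 9 falls in char 4's range; it's byte 1 of F3 B9 96 AC = 0xF3.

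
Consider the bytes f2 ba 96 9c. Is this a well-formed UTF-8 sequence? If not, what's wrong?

valid

Leading byte 0xF2 = 11110010 → 4-byte form.
Continuation bytes 0xBA=10111010, 0x96=10010110, 0x9C=10011100 all match 10xxxxxx.
Decoded value 0xBA59C is ≥ 0x10000 (shortest form) and not a surrogate.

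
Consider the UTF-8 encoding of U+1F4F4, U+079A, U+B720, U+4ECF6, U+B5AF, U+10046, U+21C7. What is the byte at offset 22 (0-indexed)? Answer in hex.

U+1F4F4 → 4-byte form F0 9F 93 B4 at offsets 0–3.
U+079A → 2-byte form DE 9A at offsets 4–5.
U+B720 → 3-byte form EB 9C A0 at offsets 6–8.
U+4ECF6 → 4-byte form F1 8E B3 B6 at offsets 9–12.
U+B5AF → 3-byte form EB 96 AF at offsets 13–15.
U+10046 → 4-byte form F0 90 81 86 at offsets 16–19.
U+21C7 → 3-byte form E2 87 87 at offsets 20–22.
Offset 22 falls in char 7's range; it's byte 3 of E2 87 87 = 0x87.

0x87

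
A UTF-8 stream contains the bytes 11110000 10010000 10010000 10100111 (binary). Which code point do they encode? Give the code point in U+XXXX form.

U+10427

Leading byte 0xF0 = 11110000 matches 11110xxx → 4-byte sequence.
Byte 1: 0xF0 = 11110000, payload 000 (3 bits).
Byte 2: 0x90 = 10010000 (10xxxxxx ✓), payload 010000.
Byte 3: 0x90 = 10010000 (10xxxxxx ✓), payload 010000.
Byte 4: 0xA7 = 10100111 (10xxxxxx ✓), payload 100111.
Concatenate: 000010000010000100111 = 0x10427 (21 bits → U+10427).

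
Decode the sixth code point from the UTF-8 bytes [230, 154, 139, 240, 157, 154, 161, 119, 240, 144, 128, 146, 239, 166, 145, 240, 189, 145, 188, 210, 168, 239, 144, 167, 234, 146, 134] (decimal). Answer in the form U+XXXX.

Offset 0: leading byte 0xE6 = 11100110 → 3-byte char #1 = E6 9A 8B.
Offset 3: leading byte 0xF0 = 11110000 → 4-byte char #2 = F0 9D 9A A1.
Offset 7: leading byte 0x77 = 01110111 → 1-byte char #3 = 77.
Offset 8: leading byte 0xF0 = 11110000 → 4-byte char #4 = F0 90 80 92.
Offset 12: leading byte 0xEF = 11101111 → 3-byte char #5 = EF A6 91.
Offset 15: leading byte 0xF0 = 11110000 → 4-byte char #6 = F0 BD 91 BC.
Leading byte 0xF0 = 11110000 matches 11110xxx → 4-byte sequence.
Byte 1: 0xF0 = 11110000, payload 000 (3 bits).
Byte 2: 0xBD = 10111101 (10xxxxxx ✓), payload 111101.
Byte 3: 0x91 = 10010001 (10xxxxxx ✓), payload 010001.
Byte 4: 0xBC = 10111100 (10xxxxxx ✓), payload 111100.
Concatenate: 000111101010001111100 = 0x3D47C (21 bits → U+3D47C).

U+3D47C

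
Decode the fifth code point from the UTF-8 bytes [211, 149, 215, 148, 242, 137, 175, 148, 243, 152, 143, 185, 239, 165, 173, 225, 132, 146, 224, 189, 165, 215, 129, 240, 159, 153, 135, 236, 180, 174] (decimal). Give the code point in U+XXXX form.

Offset 0: leading byte 0xD3 = 11010011 → 2-byte char #1 = D3 95.
Offset 2: leading byte 0xD7 = 11010111 → 2-byte char #2 = D7 94.
Offset 4: leading byte 0xF2 = 11110010 → 4-byte char #3 = F2 89 AF 94.
Offset 8: leading byte 0xF3 = 11110011 → 4-byte char #4 = F3 98 8F B9.
Offset 12: leading byte 0xEF = 11101111 → 3-byte char #5 = EF A5 AD.
Leading byte 0xEF = 11101111 matches 1110xxxx → 3-byte sequence.
Byte 1: 0xEF = 11101111, payload 1111 (4 bits).
Byte 2: 0xA5 = 10100101 (10xxxxxx ✓), payload 100101.
Byte 3: 0xAD = 10101101 (10xxxxxx ✓), payload 101101.
Concatenate: 1111100101101101 = 0xF96D (16 bits → U+F96D).

U+F96D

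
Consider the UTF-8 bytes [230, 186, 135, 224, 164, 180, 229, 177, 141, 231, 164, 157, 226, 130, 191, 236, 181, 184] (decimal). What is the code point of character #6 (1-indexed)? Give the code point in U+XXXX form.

U+CD78

Offset 0: leading byte 0xE6 = 11100110 → 3-byte char #1 = E6 BA 87.
Offset 3: leading byte 0xE0 = 11100000 → 3-byte char #2 = E0 A4 B4.
Offset 6: leading byte 0xE5 = 11100101 → 3-byte char #3 = E5 B1 8D.
Offset 9: leading byte 0xE7 = 11100111 → 3-byte char #4 = E7 A4 9D.
Offset 12: leading byte 0xE2 = 11100010 → 3-byte char #5 = E2 82 BF.
Offset 15: leading byte 0xEC = 11101100 → 3-byte char #6 = EC B5 B8.
Leading byte 0xEC = 11101100 matches 1110xxxx → 3-byte sequence.
Byte 1: 0xEC = 11101100, payload 1100 (4 bits).
Byte 2: 0xB5 = 10110101 (10xxxxxx ✓), payload 110101.
Byte 3: 0xB8 = 10111000 (10xxxxxx ✓), payload 111000.
Concatenate: 1100110101111000 = 0xCD78 (16 bits → U+CD78).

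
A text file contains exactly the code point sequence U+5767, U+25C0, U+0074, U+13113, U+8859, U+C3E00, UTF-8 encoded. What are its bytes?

E5 9D A7 E2 97 80 74 F0 93 84 93 E8 A1 99 F3 83 B8 80

U+5767: 3-byte form → E5 9D A7.
U+25C0: 3-byte form → E2 97 80.
U+0074: 1-byte form → 74.
U+13113: 4-byte form → F0 93 84 93.
U+8859: 3-byte form → E8 A1 99.
U+C3E00: 4-byte form → F3 83 B8 80.
Concatenated (18 bytes): E5 9D A7 E2 97 80 74 F0 93 84 93 E8 A1 99 F3 83 B8 80.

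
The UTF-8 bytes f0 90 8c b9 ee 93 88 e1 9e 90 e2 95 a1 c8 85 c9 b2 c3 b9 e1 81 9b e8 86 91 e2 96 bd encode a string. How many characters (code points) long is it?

10

Byte at offset 0: 0xF0 = 11110000 → 4-byte char (#1). Advance 4.
Byte at offset 4: 0xEE = 11101110 → 3-byte char (#2). Advance 3.
Byte at offset 7: 0xE1 = 11100001 → 3-byte char (#3). Advance 3.
Byte at offset 10: 0xE2 = 11100010 → 3-byte char (#4). Advance 3.
Byte at offset 13: 0xC8 = 11001000 → 2-byte char (#5). Advance 2.
Byte at offset 15: 0xC9 = 11001001 → 2-byte char (#6). Advance 2.
Byte at offset 17: 0xC3 = 11000011 → 2-byte char (#7). Advance 2.
Byte at offset 19: 0xE1 = 11100001 → 3-byte char (#8). Advance 3.
Byte at offset 22: 0xE8 = 11101000 → 3-byte char (#9). Advance 3.
Byte at offset 25: 0xE2 = 11100010 → 3-byte char (#10). Advance 3.
Reached end at offset 28 after 10 code points.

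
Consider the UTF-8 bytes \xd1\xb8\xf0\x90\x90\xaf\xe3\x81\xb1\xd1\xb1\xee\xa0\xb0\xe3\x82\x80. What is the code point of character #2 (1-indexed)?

Offset 0: leading byte 0xD1 = 11010001 → 2-byte char #1 = D1 B8.
Offset 2: leading byte 0xF0 = 11110000 → 4-byte char #2 = F0 90 90 AF.
Leading byte 0xF0 = 11110000 matches 11110xxx → 4-byte sequence.
Byte 1: 0xF0 = 11110000, payload 000 (3 bits).
Byte 2: 0x90 = 10010000 (10xxxxxx ✓), payload 010000.
Byte 3: 0x90 = 10010000 (10xxxxxx ✓), payload 010000.
Byte 4: 0xAF = 10101111 (10xxxxxx ✓), payload 101111.
Concatenate: 000010000010000101111 = 0x1042F (21 bits → U+1042F).

U+1042F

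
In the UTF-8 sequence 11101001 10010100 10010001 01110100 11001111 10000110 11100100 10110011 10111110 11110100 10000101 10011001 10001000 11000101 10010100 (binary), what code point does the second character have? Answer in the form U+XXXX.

Offset 0: leading byte 0xE9 = 11101001 → 3-byte char #1 = E9 94 91.
Offset 3: leading byte 0x74 = 01110100 → 1-byte char #2 = 74.
Leading byte 0x74 = 01110100 matches 0xxxxxxx → 1-byte sequence.
Byte 1: 0x74 = 01110100, payload 1110100 (7 bits).
Concatenate: 1110100 = 0x74 (7 bits → U+0074).

U+0074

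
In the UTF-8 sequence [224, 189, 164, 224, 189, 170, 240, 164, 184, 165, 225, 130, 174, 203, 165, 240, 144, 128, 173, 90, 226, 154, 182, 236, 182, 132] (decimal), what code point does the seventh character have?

Offset 0: leading byte 0xE0 = 11100000 → 3-byte char #1 = E0 BD A4.
Offset 3: leading byte 0xE0 = 11100000 → 3-byte char #2 = E0 BD AA.
Offset 6: leading byte 0xF0 = 11110000 → 4-byte char #3 = F0 A4 B8 A5.
Offset 10: leading byte 0xE1 = 11100001 → 3-byte char #4 = E1 82 AE.
Offset 13: leading byte 0xCB = 11001011 → 2-byte char #5 = CB A5.
Offset 15: leading byte 0xF0 = 11110000 → 4-byte char #6 = F0 90 80 AD.
Offset 19: leading byte 0x5A = 01011010 → 1-byte char #7 = 5A.
Leading byte 0x5A = 01011010 matches 0xxxxxxx → 1-byte sequence.
Byte 1: 0x5A = 01011010, payload 1011010 (7 bits).
Concatenate: 1011010 = 0x5A (7 bits → U+005A).

U+005A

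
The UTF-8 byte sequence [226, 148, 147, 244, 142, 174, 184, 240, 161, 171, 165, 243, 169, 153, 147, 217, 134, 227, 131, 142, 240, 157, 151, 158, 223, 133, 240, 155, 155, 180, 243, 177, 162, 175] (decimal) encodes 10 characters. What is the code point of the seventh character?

Offset 0: leading byte 0xE2 = 11100010 → 3-byte char #1 = E2 94 93.
Offset 3: leading byte 0xF4 = 11110100 → 4-byte char #2 = F4 8E AE B8.
Offset 7: leading byte 0xF0 = 11110000 → 4-byte char #3 = F0 A1 AB A5.
Offset 11: leading byte 0xF3 = 11110011 → 4-byte char #4 = F3 A9 99 93.
Offset 15: leading byte 0xD9 = 11011001 → 2-byte char #5 = D9 86.
Offset 17: leading byte 0xE3 = 11100011 → 3-byte char #6 = E3 83 8E.
Offset 20: leading byte 0xF0 = 11110000 → 4-byte char #7 = F0 9D 97 9E.
Leading byte 0xF0 = 11110000 matches 11110xxx → 4-byte sequence.
Byte 1: 0xF0 = 11110000, payload 000 (3 bits).
Byte 2: 0x9D = 10011101 (10xxxxxx ✓), payload 011101.
Byte 3: 0x97 = 10010111 (10xxxxxx ✓), payload 010111.
Byte 4: 0x9E = 10011110 (10xxxxxx ✓), payload 011110.
Concatenate: 000011101010111011110 = 0x1D5DE (21 bits → U+1D5DE).

U+1D5DE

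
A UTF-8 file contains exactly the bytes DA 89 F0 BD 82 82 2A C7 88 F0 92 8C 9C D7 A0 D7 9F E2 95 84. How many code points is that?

8

Byte at offset 0: 0xDA = 11011010 → 2-byte char (#1). Advance 2.
Byte at offset 2: 0xF0 = 11110000 → 4-byte char (#2). Advance 4.
Byte at offset 6: 0x2A = 00101010 → 1-byte char (#3). Advance 1.
Byte at offset 7: 0xC7 = 11000111 → 2-byte char (#4). Advance 2.
Byte at offset 9: 0xF0 = 11110000 → 4-byte char (#5). Advance 4.
Byte at offset 13: 0xD7 = 11010111 → 2-byte char (#6). Advance 2.
Byte at offset 15: 0xD7 = 11010111 → 2-byte char (#7). Advance 2.
Byte at offset 17: 0xE2 = 11100010 → 3-byte char (#8). Advance 3.
Reached end at offset 20 after 8 code points.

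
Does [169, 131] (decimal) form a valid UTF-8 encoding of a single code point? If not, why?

invalid (continuation byte with no leading byte)

Byte 0xA9 = 10101001 has the form 10xxxxxx — a continuation byte — but there is no preceding leading byte.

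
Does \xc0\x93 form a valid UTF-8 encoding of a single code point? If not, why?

Leading byte 0xC0 = 11000000 → 2-byte form.
Continuation bytes all match 10xxxxxx. Payload decodes to 0x13.
But 0x13 < 0x80, the minimum for a 2-byte sequence — this is an overlong encoding.

invalid (overlong encoding)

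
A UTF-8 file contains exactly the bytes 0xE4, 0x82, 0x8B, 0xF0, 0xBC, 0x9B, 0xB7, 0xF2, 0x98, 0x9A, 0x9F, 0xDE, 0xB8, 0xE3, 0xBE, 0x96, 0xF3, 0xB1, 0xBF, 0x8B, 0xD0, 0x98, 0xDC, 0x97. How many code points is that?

8

Byte at offset 0: 0xE4 = 11100100 → 3-byte char (#1). Advance 3.
Byte at offset 3: 0xF0 = 11110000 → 4-byte char (#2). Advance 4.
Byte at offset 7: 0xF2 = 11110010 → 4-byte char (#3). Advance 4.
Byte at offset 11: 0xDE = 11011110 → 2-byte char (#4). Advance 2.
Byte at offset 13: 0xE3 = 11100011 → 3-byte char (#5). Advance 3.
Byte at offset 16: 0xF3 = 11110011 → 4-byte char (#6). Advance 4.
Byte at offset 20: 0xD0 = 11010000 → 2-byte char (#7). Advance 2.
Byte at offset 22: 0xDC = 11011100 → 2-byte char (#8). Advance 2.
Reached end at offset 24 after 8 code points.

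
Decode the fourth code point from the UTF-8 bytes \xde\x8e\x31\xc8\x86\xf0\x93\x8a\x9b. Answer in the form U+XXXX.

Offset 0: leading byte 0xDE = 11011110 → 2-byte char #1 = DE 8E.
Offset 2: leading byte 0x31 = 00110001 → 1-byte char #2 = 31.
Offset 3: leading byte 0xC8 = 11001000 → 2-byte char #3 = C8 86.
Offset 5: leading byte 0xF0 = 11110000 → 4-byte char #4 = F0 93 8A 9B.
Leading byte 0xF0 = 11110000 matches 11110xxx → 4-byte sequence.
Byte 1: 0xF0 = 11110000, payload 000 (3 bits).
Byte 2: 0x93 = 10010011 (10xxxxxx ✓), payload 010011.
Byte 3: 0x8A = 10001010 (10xxxxxx ✓), payload 001010.
Byte 4: 0x9B = 10011011 (10xxxxxx ✓), payload 011011.
Concatenate: 000010011001010011011 = 0x1329B (21 bits → U+1329B).

U+1329B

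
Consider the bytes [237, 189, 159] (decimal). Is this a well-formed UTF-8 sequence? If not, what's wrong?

Structurally a 3-byte sequence; payload = 0xDF5F.
But 0xDF5F is in U+D800–U+DFFF, the surrogate range. Surrogates are not Unicode scalar values and are forbidden in UTF-8.

invalid (encodes a surrogate (U+D800–U+DFFF))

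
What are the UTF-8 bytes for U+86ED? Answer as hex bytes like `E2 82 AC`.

U+86ED = 0x86ED = 34541 decimal. In range U+0800–U+FFFF → 3-byte form: 1110xxxx 10xxxxxx 10xxxxxx.
Binary (16 bits): 1000011011101101.
Split 4+6+6: 1000 | 011011 | 101101.
Byte 1: 11101000 = 0xE8.
Byte 2: 10011011 = 0x9B.
Byte 3: 10101101 = 0xAD.

E8 9B AD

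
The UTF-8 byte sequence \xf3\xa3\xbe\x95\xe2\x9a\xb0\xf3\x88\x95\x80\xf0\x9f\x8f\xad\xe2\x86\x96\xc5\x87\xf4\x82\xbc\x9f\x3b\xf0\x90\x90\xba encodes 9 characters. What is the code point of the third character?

Offset 0: leading byte 0xF3 = 11110011 → 4-byte char #1 = F3 A3 BE 95.
Offset 4: leading byte 0xE2 = 11100010 → 3-byte char #2 = E2 9A B0.
Offset 7: leading byte 0xF3 = 11110011 → 4-byte char #3 = F3 88 95 80.
Leading byte 0xF3 = 11110011 matches 11110xxx → 4-byte sequence.
Byte 1: 0xF3 = 11110011, payload 011 (3 bits).
Byte 2: 0x88 = 10001000 (10xxxxxx ✓), payload 001000.
Byte 3: 0x95 = 10010101 (10xxxxxx ✓), payload 010101.
Byte 4: 0x80 = 10000000 (10xxxxxx ✓), payload 000000.
Concatenate: 011001000010101000000 = 0xC8540 (21 bits → U+C8540).

U+C8540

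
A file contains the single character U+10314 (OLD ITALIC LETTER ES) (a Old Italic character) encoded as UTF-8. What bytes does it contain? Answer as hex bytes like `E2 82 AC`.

F0 90 8C 94

U+10314 = 0x10314 = 66324 decimal. In range U+10000–U+10FFFF → 4-byte form: 11110xxx 10xxxxxx 10xxxxxx 10xxxxxx.
Binary (21 bits): 000010000001100010100.
Split 3+6+6+6: 000 | 010000 | 001100 | 010100.
Byte 1: 11110000 = 0xF0.
Byte 2: 10010000 = 0x90.
Byte 3: 10001100 = 0x8C.
Byte 4: 10010100 = 0x94.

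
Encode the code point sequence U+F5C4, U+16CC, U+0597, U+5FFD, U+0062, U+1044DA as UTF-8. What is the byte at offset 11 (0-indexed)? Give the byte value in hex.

0x62

U+F5C4 → 3-byte form EF 97 84 at offsets 0–2.
U+16CC → 3-byte form E1 9B 8C at offsets 3–5.
U+0597 → 2-byte form D6 97 at offsets 6–7.
U+5FFD → 3-byte form E5 BF BD at offsets 8–10.
U+0062 → 1-byte form 62 at offsets 11–11.
Offset 11 falls in char 5's range; it's byte 1 of 62 = 0x62.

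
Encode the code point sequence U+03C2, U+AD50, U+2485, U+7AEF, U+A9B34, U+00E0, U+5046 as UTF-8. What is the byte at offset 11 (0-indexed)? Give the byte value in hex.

U+03C2 → 2-byte form CF 82 at offsets 0–1.
U+AD50 → 3-byte form EA B5 90 at offsets 2–4.
U+2485 → 3-byte form E2 92 85 at offsets 5–7.
U+7AEF → 3-byte form E7 AB AF at offsets 8–10.
U+A9B34 → 4-byte form F2 A9 AC B4 at offsets 11–14.
Offset 11 falls in char 5's range; it's byte 1 of F2 A9 AC B4 = 0xF2.

0xF2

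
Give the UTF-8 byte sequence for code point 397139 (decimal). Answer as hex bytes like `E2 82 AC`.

F1 A0 BD 93

U+60F53 = 0x60F53 = 397139 decimal. In range U+10000–U+10FFFF → 4-byte form: 11110xxx 10xxxxxx 10xxxxxx 10xxxxxx.
Binary (21 bits): 001100000111101010011.
Split 3+6+6+6: 001 | 100000 | 111101 | 010011.
Byte 1: 11110001 = 0xF1.
Byte 2: 10100000 = 0xA0.
Byte 3: 10111101 = 0xBD.
Byte 4: 10010011 = 0x93.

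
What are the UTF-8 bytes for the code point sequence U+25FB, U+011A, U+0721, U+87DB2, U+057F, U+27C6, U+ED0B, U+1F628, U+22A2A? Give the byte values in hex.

E2 97 BB C4 9A DC A1 F2 87 B6 B2 D5 BF E2 9F 86 EE B4 8B F0 9F 98 A8 F0 A2 A8 AA

U+25FB: 3-byte form → E2 97 BB.
U+011A: 2-byte form → C4 9A.
U+0721: 2-byte form → DC A1.
U+87DB2: 4-byte form → F2 87 B6 B2.
U+057F: 2-byte form → D5 BF.
U+27C6: 3-byte form → E2 9F 86.
U+ED0B: 3-byte form → EE B4 8B.
U+1F628: 4-byte form → F0 9F 98 A8.
U+22A2A: 4-byte form → F0 A2 A8 AA.
Concatenated (27 bytes): E2 97 BB C4 9A DC A1 F2 87 B6 B2 D5 BF E2 9F 86 EE B4 8B F0 9F 98 A8 F0 A2 A8 AA.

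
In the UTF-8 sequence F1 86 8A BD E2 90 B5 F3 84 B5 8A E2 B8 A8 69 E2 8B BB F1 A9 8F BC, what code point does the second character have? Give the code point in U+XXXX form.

Offset 0: leading byte 0xF1 = 11110001 → 4-byte char #1 = F1 86 8A BD.
Offset 4: leading byte 0xE2 = 11100010 → 3-byte char #2 = E2 90 B5.
Leading byte 0xE2 = 11100010 matches 1110xxxx → 3-byte sequence.
Byte 1: 0xE2 = 11100010, payload 0010 (4 bits).
Byte 2: 0x90 = 10010000 (10xxxxxx ✓), payload 010000.
Byte 3: 0xB5 = 10110101 (10xxxxxx ✓), payload 110101.
Concatenate: 0010010000110101 = 0x2435 (16 bits → U+2435).

U+2435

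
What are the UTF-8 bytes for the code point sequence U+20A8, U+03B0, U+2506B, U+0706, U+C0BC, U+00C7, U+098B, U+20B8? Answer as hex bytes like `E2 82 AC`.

U+20A8: 3-byte form → E2 82 A8.
U+03B0: 2-byte form → CE B0.
U+2506B: 4-byte form → F0 A5 81 AB.
U+0706: 2-byte form → DC 86.
U+C0BC: 3-byte form → EC 82 BC.
U+00C7: 2-byte form → C3 87.
U+098B: 3-byte form → E0 A6 8B.
U+20B8: 3-byte form → E2 82 B8.
Concatenated (22 bytes): E2 82 A8 CE B0 F0 A5 81 AB DC 86 EC 82 BC C3 87 E0 A6 8B E2 82 B8.

E2 82 A8 CE B0 F0 A5 81 AB DC 86 EC 82 BC C3 87 E0 A6 8B E2 82 B8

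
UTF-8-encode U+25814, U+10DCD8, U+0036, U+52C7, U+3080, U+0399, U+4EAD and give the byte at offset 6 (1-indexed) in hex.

0x8D

1-indexed offset 6 is 0-indexed offset 5.
U+25814 → 4-byte form F0 A5 A0 94 at offsets 0–3.
U+10DCD8 → 4-byte form F4 8D B3 98 at offsets 4–7.
Offset 5 falls in char 2's range; it's byte 2 of F4 8D B3 98 = 0x8D.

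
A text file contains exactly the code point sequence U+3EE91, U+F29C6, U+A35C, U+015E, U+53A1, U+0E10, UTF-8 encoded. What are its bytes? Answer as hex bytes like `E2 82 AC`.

F0 BE BA 91 F3 B2 A7 86 EA 8D 9C C5 9E E5 8E A1 E0 B8 90

U+3EE91: 4-byte form → F0 BE BA 91.
U+F29C6: 4-byte form → F3 B2 A7 86.
U+A35C: 3-byte form → EA 8D 9C.
U+015E: 2-byte form → C5 9E.
U+53A1: 3-byte form → E5 8E A1.
U+0E10: 3-byte form → E0 B8 90.
Concatenated (19 bytes): F0 BE BA 91 F3 B2 A7 86 EA 8D 9C C5 9E E5 8E A1 E0 B8 90.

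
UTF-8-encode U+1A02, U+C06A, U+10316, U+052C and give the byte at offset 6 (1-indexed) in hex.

0xAA

1-indexed offset 6 is 0-indexed offset 5.
U+1A02 → 3-byte form E1 A8 82 at offsets 0–2.
U+C06A → 3-byte form EC 81 AA at offsets 3–5.
Offset 5 falls in char 2's range; it's byte 3 of EC 81 AA = 0xAA.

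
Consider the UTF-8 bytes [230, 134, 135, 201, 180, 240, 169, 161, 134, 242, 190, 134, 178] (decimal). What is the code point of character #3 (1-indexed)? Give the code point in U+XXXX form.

U+29846

Offset 0: leading byte 0xE6 = 11100110 → 3-byte char #1 = E6 86 87.
Offset 3: leading byte 0xC9 = 11001001 → 2-byte char #2 = C9 B4.
Offset 5: leading byte 0xF0 = 11110000 → 4-byte char #3 = F0 A9 A1 86.
Leading byte 0xF0 = 11110000 matches 11110xxx → 4-byte sequence.
Byte 1: 0xF0 = 11110000, payload 000 (3 bits).
Byte 2: 0xA9 = 10101001 (10xxxxxx ✓), payload 101001.
Byte 3: 0xA1 = 10100001 (10xxxxxx ✓), payload 100001.
Byte 4: 0x86 = 10000110 (10xxxxxx ✓), payload 000110.
Concatenate: 000101001100001000110 = 0x29846 (21 bits → U+29846).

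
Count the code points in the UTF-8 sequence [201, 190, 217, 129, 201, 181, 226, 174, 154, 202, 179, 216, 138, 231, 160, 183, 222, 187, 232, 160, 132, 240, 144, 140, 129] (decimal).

10

Byte at offset 0: 0xC9 = 11001001 → 2-byte char (#1). Advance 2.
Byte at offset 2: 0xD9 = 11011001 → 2-byte char (#2). Advance 2.
Byte at offset 4: 0xC9 = 11001001 → 2-byte char (#3). Advance 2.
Byte at offset 6: 0xE2 = 11100010 → 3-byte char (#4). Advance 3.
Byte at offset 9: 0xCA = 11001010 → 2-byte char (#5). Advance 2.
Byte at offset 11: 0xD8 = 11011000 → 2-byte char (#6). Advance 2.
Byte at offset 13: 0xE7 = 11100111 → 3-byte char (#7). Advance 3.
Byte at offset 16: 0xDE = 11011110 → 2-byte char (#8). Advance 2.
Byte at offset 18: 0xE8 = 11101000 → 3-byte char (#9). Advance 3.
Byte at offset 21: 0xF0 = 11110000 → 4-byte char (#10). Advance 4.
Reached end at offset 25 after 10 code points.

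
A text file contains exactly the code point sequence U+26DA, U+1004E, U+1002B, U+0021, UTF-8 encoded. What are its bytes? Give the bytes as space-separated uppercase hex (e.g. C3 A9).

U+26DA: 3-byte form → E2 9B 9A.
U+1004E: 4-byte form → F0 90 81 8E.
U+1002B: 4-byte form → F0 90 80 AB.
U+0021: 1-byte form → 21.
Concatenated (12 bytes): E2 9B 9A F0 90 81 8E F0 90 80 AB 21.

E2 9B 9A F0 90 81 8E F0 90 80 AB 21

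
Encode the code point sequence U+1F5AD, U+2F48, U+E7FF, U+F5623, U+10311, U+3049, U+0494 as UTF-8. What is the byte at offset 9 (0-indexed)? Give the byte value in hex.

0xBF

U+1F5AD → 4-byte form F0 9F 96 AD at offsets 0–3.
U+2F48 → 3-byte form E2 BD 88 at offsets 4–6.
U+E7FF → 3-byte form EE 9F BF at offsets 7–9.
Offset 9 falls in char 3's range; it's byte 3 of EE 9F BF = 0xBF.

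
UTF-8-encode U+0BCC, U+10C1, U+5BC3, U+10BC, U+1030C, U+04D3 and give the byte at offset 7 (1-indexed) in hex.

1-indexed offset 7 is 0-indexed offset 6.
U+0BCC → 3-byte form E0 AF 8C at offsets 0–2.
U+10C1 → 3-byte form E1 83 81 at offsets 3–5.
U+5BC3 → 3-byte form E5 AF 83 at offsets 6–8.
Offset 6 falls in char 3's range; it's byte 1 of E5 AF 83 = 0xE5.

0xE5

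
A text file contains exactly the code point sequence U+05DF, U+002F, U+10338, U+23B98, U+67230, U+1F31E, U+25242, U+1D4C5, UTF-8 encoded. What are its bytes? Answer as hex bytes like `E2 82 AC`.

D7 9F 2F F0 90 8C B8 F0 A3 AE 98 F1 A7 88 B0 F0 9F 8C 9E F0 A5 89 82 F0 9D 93 85

U+05DF: 2-byte form → D7 9F.
U+002F: 1-byte form → 2F.
U+10338: 4-byte form → F0 90 8C B8.
U+23B98: 4-byte form → F0 A3 AE 98.
U+67230: 4-byte form → F1 A7 88 B0.
U+1F31E: 4-byte form → F0 9F 8C 9E.
U+25242: 4-byte form → F0 A5 89 82.
U+1D4C5: 4-byte form → F0 9D 93 85.
Concatenated (27 bytes): D7 9F 2F F0 90 8C B8 F0 A3 AE 98 F1 A7 88 B0 F0 9F 8C 9E F0 A5 89 82 F0 9D 93 85.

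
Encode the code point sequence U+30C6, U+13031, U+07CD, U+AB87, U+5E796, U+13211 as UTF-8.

U+30C6: 3-byte form → E3 83 86.
U+13031: 4-byte form → F0 93 80 B1.
U+07CD: 2-byte form → DF 8D.
U+AB87: 3-byte form → EA AE 87.
U+5E796: 4-byte form → F1 9E 9E 96.
U+13211: 4-byte form → F0 93 88 91.
Concatenated (20 bytes): E3 83 86 F0 93 80 B1 DF 8D EA AE 87 F1 9E 9E 96 F0 93 88 91.

E3 83 86 F0 93 80 B1 DF 8D EA AE 87 F1 9E 9E 96 F0 93 88 91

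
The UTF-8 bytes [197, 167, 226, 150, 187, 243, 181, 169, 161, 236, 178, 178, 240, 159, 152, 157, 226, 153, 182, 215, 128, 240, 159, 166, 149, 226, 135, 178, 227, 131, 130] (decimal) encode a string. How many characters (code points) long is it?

10

Byte at offset 0: 0xC5 = 11000101 → 2-byte char (#1). Advance 2.
Byte at offset 2: 0xE2 = 11100010 → 3-byte char (#2). Advance 3.
Byte at offset 5: 0xF3 = 11110011 → 4-byte char (#3). Advance 4.
Byte at offset 9: 0xEC = 11101100 → 3-byte char (#4). Advance 3.
Byte at offset 12: 0xF0 = 11110000 → 4-byte char (#5). Advance 4.
Byte at offset 16: 0xE2 = 11100010 → 3-byte char (#6). Advance 3.
Byte at offset 19: 0xD7 = 11010111 → 2-byte char (#7). Advance 2.
Byte at offset 21: 0xF0 = 11110000 → 4-byte char (#8). Advance 4.
Byte at offset 25: 0xE2 = 11100010 → 3-byte char (#9). Advance 3.
Byte at offset 28: 0xE3 = 11100011 → 3-byte char (#10). Advance 3.
Reached end at offset 31 after 10 code points.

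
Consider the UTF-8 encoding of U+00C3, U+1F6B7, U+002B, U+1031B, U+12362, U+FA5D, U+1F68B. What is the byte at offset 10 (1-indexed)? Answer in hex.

1-indexed offset 10 is 0-indexed offset 9.
U+00C3 → 2-byte form C3 83 at offsets 0–1.
U+1F6B7 → 4-byte form F0 9F 9A B7 at offsets 2–5.
U+002B → 1-byte form 2B at offsets 6–6.
U+1031B → 4-byte form F0 90 8C 9B at offsets 7–10.
Offset 9 falls in char 4's range; it's byte 3 of F0 90 8C 9B = 0x8C.

0x8C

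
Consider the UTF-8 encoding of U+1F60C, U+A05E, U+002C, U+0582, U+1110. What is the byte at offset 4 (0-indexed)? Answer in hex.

0xEA

U+1F60C → 4-byte form F0 9F 98 8C at offsets 0–3.
U+A05E → 3-byte form EA 81 9E at offsets 4–6.
Offset 4 falls in char 2's range; it's byte 1 of EA 81 9E = 0xEA.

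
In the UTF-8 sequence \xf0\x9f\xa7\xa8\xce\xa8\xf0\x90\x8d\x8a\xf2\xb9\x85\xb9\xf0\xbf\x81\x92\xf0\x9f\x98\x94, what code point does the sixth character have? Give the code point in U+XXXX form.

U+1F614

Offset 0: leading byte 0xF0 = 11110000 → 4-byte char #1 = F0 9F A7 A8.
Offset 4: leading byte 0xCE = 11001110 → 2-byte char #2 = CE A8.
Offset 6: leading byte 0xF0 = 11110000 → 4-byte char #3 = F0 90 8D 8A.
Offset 10: leading byte 0xF2 = 11110010 → 4-byte char #4 = F2 B9 85 B9.
Offset 14: leading byte 0xF0 = 11110000 → 4-byte char #5 = F0 BF 81 92.
Offset 18: leading byte 0xF0 = 11110000 → 4-byte char #6 = F0 9F 98 94.
Leading byte 0xF0 = 11110000 matches 11110xxx → 4-byte sequence.
Byte 1: 0xF0 = 11110000, payload 000 (3 bits).
Byte 2: 0x9F = 10011111 (10xxxxxx ✓), payload 011111.
Byte 3: 0x98 = 10011000 (10xxxxxx ✓), payload 011000.
Byte 4: 0x94 = 10010100 (10xxxxxx ✓), payload 010100.
Concatenate: 000011111011000010100 = 0x1F614 (21 bits → U+1F614).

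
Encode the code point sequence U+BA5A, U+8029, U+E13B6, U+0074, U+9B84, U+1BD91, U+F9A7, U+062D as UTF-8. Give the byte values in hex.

EB A9 9A E8 80 A9 F3 A1 8E B6 74 E9 AE 84 F0 9B B6 91 EF A6 A7 D8 AD

U+BA5A: 3-byte form → EB A9 9A.
U+8029: 3-byte form → E8 80 A9.
U+E13B6: 4-byte form → F3 A1 8E B6.
U+0074: 1-byte form → 74.
U+9B84: 3-byte form → E9 AE 84.
U+1BD91: 4-byte form → F0 9B B6 91.
U+F9A7: 3-byte form → EF A6 A7.
U+062D: 2-byte form → D8 AD.
Concatenated (23 bytes): EB A9 9A E8 80 A9 F3 A1 8E B6 74 E9 AE 84 F0 9B B6 91 EF A6 A7 D8 AD.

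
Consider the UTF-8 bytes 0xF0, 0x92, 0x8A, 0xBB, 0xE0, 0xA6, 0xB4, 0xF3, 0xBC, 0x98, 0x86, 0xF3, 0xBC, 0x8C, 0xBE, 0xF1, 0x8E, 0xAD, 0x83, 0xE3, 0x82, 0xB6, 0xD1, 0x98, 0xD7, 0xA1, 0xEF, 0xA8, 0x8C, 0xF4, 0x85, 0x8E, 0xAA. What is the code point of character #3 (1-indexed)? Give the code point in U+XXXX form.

Offset 0: leading byte 0xF0 = 11110000 → 4-byte char #1 = F0 92 8A BB.
Offset 4: leading byte 0xE0 = 11100000 → 3-byte char #2 = E0 A6 B4.
Offset 7: leading byte 0xF3 = 11110011 → 4-byte char #3 = F3 BC 98 86.
Leading byte 0xF3 = 11110011 matches 11110xxx → 4-byte sequence.
Byte 1: 0xF3 = 11110011, payload 011 (3 bits).
Byte 2: 0xBC = 10111100 (10xxxxxx ✓), payload 111100.
Byte 3: 0x98 = 10011000 (10xxxxxx ✓), payload 011000.
Byte 4: 0x86 = 10000110 (10xxxxxx ✓), payload 000110.
Concatenate: 011111100011000000110 = 0xFC606 (21 bits → U+FC606).

U+FC606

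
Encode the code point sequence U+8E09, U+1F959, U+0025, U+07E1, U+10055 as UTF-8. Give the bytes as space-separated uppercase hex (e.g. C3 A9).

E8 B8 89 F0 9F A5 99 25 DF A1 F0 90 81 95

U+8E09: 3-byte form → E8 B8 89.
U+1F959: 4-byte form → F0 9F A5 99.
U+0025: 1-byte form → 25.
U+07E1: 2-byte form → DF A1.
U+10055: 4-byte form → F0 90 81 95.
Concatenated (14 bytes): E8 B8 89 F0 9F A5 99 25 DF A1 F0 90 81 95.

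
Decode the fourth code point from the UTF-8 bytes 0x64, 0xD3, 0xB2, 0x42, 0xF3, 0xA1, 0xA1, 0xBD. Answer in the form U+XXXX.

Offset 0: leading byte 0x64 = 01100100 → 1-byte char #1 = 64.
Offset 1: leading byte 0xD3 = 11010011 → 2-byte char #2 = D3 B2.
Offset 3: leading byte 0x42 = 01000010 → 1-byte char #3 = 42.
Offset 4: leading byte 0xF3 = 11110011 → 4-byte char #4 = F3 A1 A1 BD.
Leading byte 0xF3 = 11110011 matches 11110xxx → 4-byte sequence.
Byte 1: 0xF3 = 11110011, payload 011 (3 bits).
Byte 2: 0xA1 = 10100001 (10xxxxxx ✓), payload 100001.
Byte 3: 0xA1 = 10100001 (10xxxxxx ✓), payload 100001.
Byte 4: 0xBD = 10111101 (10xxxxxx ✓), payload 111101.
Concatenate: 011100001100001111101 = 0xE187D (21 bits → U+E187D).

U+E187D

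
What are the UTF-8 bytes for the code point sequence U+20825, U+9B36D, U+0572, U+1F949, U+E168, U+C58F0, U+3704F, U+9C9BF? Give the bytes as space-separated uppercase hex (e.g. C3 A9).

U+20825: 4-byte form → F0 A0 A0 A5.
U+9B36D: 4-byte form → F2 9B 8D AD.
U+0572: 2-byte form → D5 B2.
U+1F949: 4-byte form → F0 9F A5 89.
U+E168: 3-byte form → EE 85 A8.
U+C58F0: 4-byte form → F3 85 A3 B0.
U+3704F: 4-byte form → F0 B7 81 8F.
U+9C9BF: 4-byte form → F2 9C A6 BF.
Concatenated (29 bytes): F0 A0 A0 A5 F2 9B 8D AD D5 B2 F0 9F A5 89 EE 85 A8 F3 85 A3 B0 F0 B7 81 8F F2 9C A6 BF.

F0 A0 A0 A5 F2 9B 8D AD D5 B2 F0 9F A5 89 EE 85 A8 F3 85 A3 B0 F0 B7 81 8F F2 9C A6 BF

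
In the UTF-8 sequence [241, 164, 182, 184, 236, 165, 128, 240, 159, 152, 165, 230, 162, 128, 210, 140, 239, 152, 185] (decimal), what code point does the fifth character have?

Offset 0: leading byte 0xF1 = 11110001 → 4-byte char #1 = F1 A4 B6 B8.
Offset 4: leading byte 0xEC = 11101100 → 3-byte char #2 = EC A5 80.
Offset 7: leading byte 0xF0 = 11110000 → 4-byte char #3 = F0 9F 98 A5.
Offset 11: leading byte 0xE6 = 11100110 → 3-byte char #4 = E6 A2 80.
Offset 14: leading byte 0xD2 = 11010010 → 2-byte char #5 = D2 8C.
Leading byte 0xD2 = 11010010 matches 110xxxxx → 2-byte sequence.
Byte 1: 0xD2 = 11010010, payload 10010 (5 bits).
Byte 2: 0x8C = 10001100 (10xxxxxx ✓), payload 001100.
Concatenate: 10010001100 = 0x48C (11 bits → U+048C).

U+048C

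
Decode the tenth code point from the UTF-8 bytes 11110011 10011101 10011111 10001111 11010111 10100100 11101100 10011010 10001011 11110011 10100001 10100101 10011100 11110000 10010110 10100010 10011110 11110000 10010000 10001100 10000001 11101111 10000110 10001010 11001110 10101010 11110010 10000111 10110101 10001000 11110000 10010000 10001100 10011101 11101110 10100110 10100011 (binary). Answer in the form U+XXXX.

Offset 0: leading byte 0xF3 = 11110011 → 4-byte char #1 = F3 9D 9F 8F.
Offset 4: leading byte 0xD7 = 11010111 → 2-byte char #2 = D7 A4.
Offset 6: leading byte 0xEC = 11101100 → 3-byte char #3 = EC 9A 8B.
Offset 9: leading byte 0xF3 = 11110011 → 4-byte char #4 = F3 A1 A5 9C.
Offset 13: leading byte 0xF0 = 11110000 → 4-byte char #5 = F0 96 A2 9E.
Offset 17: leading byte 0xF0 = 11110000 → 4-byte char #6 = F0 90 8C 81.
Offset 21: leading byte 0xEF = 11101111 → 3-byte char #7 = EF 86 8A.
Offset 24: leading byte 0xCE = 11001110 → 2-byte char #8 = CE AA.
Offset 26: leading byte 0xF2 = 11110010 → 4-byte char #9 = F2 87 B5 88.
Offset 30: leading byte 0xF0 = 11110000 → 4-byte char #10 = F0 90 8C 9D.
Leading byte 0xF0 = 11110000 matches 11110xxx → 4-byte sequence.
Byte 1: 0xF0 = 11110000, payload 000 (3 bits).
Byte 2: 0x90 = 10010000 (10xxxxxx ✓), payload 010000.
Byte 3: 0x8C = 10001100 (10xxxxxx ✓), payload 001100.
Byte 4: 0x9D = 10011101 (10xxxxxx ✓), payload 011101.
Concatenate: 000010000001100011101 = 0x1031D (21 bits → U+1031D).

U+1031D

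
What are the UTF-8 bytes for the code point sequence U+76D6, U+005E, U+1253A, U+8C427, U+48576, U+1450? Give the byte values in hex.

U+76D6: 3-byte form → E7 9B 96.
U+005E: 1-byte form → 5E.
U+1253A: 4-byte form → F0 92 94 BA.
U+8C427: 4-byte form → F2 8C 90 A7.
U+48576: 4-byte form → F1 88 95 B6.
U+1450: 3-byte form → E1 91 90.
Concatenated (19 bytes): E7 9B 96 5E F0 92 94 BA F2 8C 90 A7 F1 88 95 B6 E1 91 90.

E7 9B 96 5E F0 92 94 BA F2 8C 90 A7 F1 88 95 B6 E1 91 90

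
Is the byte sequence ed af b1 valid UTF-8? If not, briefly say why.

Structurally a 3-byte sequence; payload = 0xDBF1.
But 0xDBF1 is in U+D800–U+DFFF, the surrogate range. Surrogates are not Unicode scalar values and are forbidden in UTF-8.

invalid (encodes a surrogate (U+D800–U+DFFF))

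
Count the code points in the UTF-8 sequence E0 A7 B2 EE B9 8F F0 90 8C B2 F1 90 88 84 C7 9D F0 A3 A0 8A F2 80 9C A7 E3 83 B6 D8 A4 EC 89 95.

10

Byte at offset 0: 0xE0 = 11100000 → 3-byte char (#1). Advance 3.
Byte at offset 3: 0xEE = 11101110 → 3-byte char (#2). Advance 3.
Byte at offset 6: 0xF0 = 11110000 → 4-byte char (#3). Advance 4.
Byte at offset 10: 0xF1 = 11110001 → 4-byte char (#4). Advance 4.
Byte at offset 14: 0xC7 = 11000111 → 2-byte char (#5). Advance 2.
Byte at offset 16: 0xF0 = 11110000 → 4-byte char (#6). Advance 4.
Byte at offset 20: 0xF2 = 11110010 → 4-byte char (#7). Advance 4.
Byte at offset 24: 0xE3 = 11100011 → 3-byte char (#8). Advance 3.
Byte at offset 27: 0xD8 = 11011000 → 2-byte char (#9). Advance 2.
Byte at offset 29: 0xEC = 11101100 → 3-byte char (#10). Advance 3.
Reached end at offset 32 after 10 code points.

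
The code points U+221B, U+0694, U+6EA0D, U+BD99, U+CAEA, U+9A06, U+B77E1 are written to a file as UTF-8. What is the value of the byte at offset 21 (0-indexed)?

0xA1

U+221B → 3-byte form E2 88 9B at offsets 0–2.
U+0694 → 2-byte form DA 94 at offsets 3–4.
U+6EA0D → 4-byte form F1 AE A8 8D at offsets 5–8.
U+BD99 → 3-byte form EB B6 99 at offsets 9–11.
U+CAEA → 3-byte form EC AB AA at offsets 12–14.
U+9A06 → 3-byte form E9 A8 86 at offsets 15–17.
U+B77E1 → 4-byte form F2 B7 9F A1 at offsets 18–21.
Offset 21 falls in char 7's range; it's byte 4 of F2 B7 9F A1 = 0xA1.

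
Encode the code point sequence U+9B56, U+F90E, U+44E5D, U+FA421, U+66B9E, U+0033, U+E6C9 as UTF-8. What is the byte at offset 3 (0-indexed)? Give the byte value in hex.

U+9B56 → 3-byte form E9 AD 96 at offsets 0–2.
U+F90E → 3-byte form EF A4 8E at offsets 3–5.
Offset 3 falls in char 2's range; it's byte 1 of EF A4 8E = 0xEF.

0xEF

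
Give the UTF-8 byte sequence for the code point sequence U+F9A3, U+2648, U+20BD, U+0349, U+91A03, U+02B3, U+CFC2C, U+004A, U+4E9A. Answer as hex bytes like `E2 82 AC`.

U+F9A3: 3-byte form → EF A6 A3.
U+2648: 3-byte form → E2 99 88.
U+20BD: 3-byte form → E2 82 BD.
U+0349: 2-byte form → CD 89.
U+91A03: 4-byte form → F2 91 A8 83.
U+02B3: 2-byte form → CA B3.
U+CFC2C: 4-byte form → F3 8F B0 AC.
U+004A: 1-byte form → 4A.
U+4E9A: 3-byte form → E4 BA 9A.
Concatenated (25 bytes): EF A6 A3 E2 99 88 E2 82 BD CD 89 F2 91 A8 83 CA B3 F3 8F B0 AC 4A E4 BA 9A.

EF A6 A3 E2 99 88 E2 82 BD CD 89 F2 91 A8 83 CA B3 F3 8F B0 AC 4A E4 BA 9A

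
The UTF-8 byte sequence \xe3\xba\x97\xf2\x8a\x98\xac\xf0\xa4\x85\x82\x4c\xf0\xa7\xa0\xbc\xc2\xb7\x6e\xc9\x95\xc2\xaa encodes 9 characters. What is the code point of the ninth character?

U+00AA

Offset 0: leading byte 0xE3 = 11100011 → 3-byte char #1 = E3 BA 97.
Offset 3: leading byte 0xF2 = 11110010 → 4-byte char #2 = F2 8A 98 AC.
Offset 7: leading byte 0xF0 = 11110000 → 4-byte char #3 = F0 A4 85 82.
Offset 11: leading byte 0x4C = 01001100 → 1-byte char #4 = 4C.
Offset 12: leading byte 0xF0 = 11110000 → 4-byte char #5 = F0 A7 A0 BC.
Offset 16: leading byte 0xC2 = 11000010 → 2-byte char #6 = C2 B7.
Offset 18: leading byte 0x6E = 01101110 → 1-byte char #7 = 6E.
Offset 19: leading byte 0xC9 = 11001001 → 2-byte char #8 = C9 95.
Offset 21: leading byte 0xC2 = 11000010 → 2-byte char #9 = C2 AA.
Leading byte 0xC2 = 11000010 matches 110xxxxx → 2-byte sequence.
Byte 1: 0xC2 = 11000010, payload 00010 (5 bits).
Byte 2: 0xAA = 10101010 (10xxxxxx ✓), payload 101010.
Concatenate: 00010101010 = 0xAA (11 bits → U+00AA).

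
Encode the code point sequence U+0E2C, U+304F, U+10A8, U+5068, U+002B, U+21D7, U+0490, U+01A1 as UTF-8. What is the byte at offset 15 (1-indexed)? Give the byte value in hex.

1-indexed offset 15 is 0-indexed offset 14.
U+0E2C → 3-byte form E0 B8 AC at offsets 0–2.
U+304F → 3-byte form E3 81 8F at offsets 3–5.
U+10A8 → 3-byte form E1 82 A8 at offsets 6–8.
U+5068 → 3-byte form E5 81 A8 at offsets 9–11.
U+002B → 1-byte form 2B at offsets 12–12.
U+21D7 → 3-byte form E2 87 97 at offsets 13–15.
Offset 14 falls in char 6's range; it's byte 2 of E2 87 97 = 0x87.

0x87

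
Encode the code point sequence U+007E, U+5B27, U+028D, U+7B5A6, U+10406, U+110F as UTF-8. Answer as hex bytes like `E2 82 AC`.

7E E5 AC A7 CA 8D F1 BB 96 A6 F0 90 90 86 E1 84 8F

U+007E: 1-byte form → 7E.
U+5B27: 3-byte form → E5 AC A7.
U+028D: 2-byte form → CA 8D.
U+7B5A6: 4-byte form → F1 BB 96 A6.
U+10406: 4-byte form → F0 90 90 86.
U+110F: 3-byte form → E1 84 8F.
Concatenated (17 bytes): 7E E5 AC A7 CA 8D F1 BB 96 A6 F0 90 90 86 E1 84 8F.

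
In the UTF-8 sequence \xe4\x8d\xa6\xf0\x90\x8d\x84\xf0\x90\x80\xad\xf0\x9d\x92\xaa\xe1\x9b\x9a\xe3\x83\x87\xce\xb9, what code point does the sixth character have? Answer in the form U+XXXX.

U+30C7

Offset 0: leading byte 0xE4 = 11100100 → 3-byte char #1 = E4 8D A6.
Offset 3: leading byte 0xF0 = 11110000 → 4-byte char #2 = F0 90 8D 84.
Offset 7: leading byte 0xF0 = 11110000 → 4-byte char #3 = F0 90 80 AD.
Offset 11: leading byte 0xF0 = 11110000 → 4-byte char #4 = F0 9D 92 AA.
Offset 15: leading byte 0xE1 = 11100001 → 3-byte char #5 = E1 9B 9A.
Offset 18: leading byte 0xE3 = 11100011 → 3-byte char #6 = E3 83 87.
Leading byte 0xE3 = 11100011 matches 1110xxxx → 3-byte sequence.
Byte 1: 0xE3 = 11100011, payload 0011 (4 bits).
Byte 2: 0x83 = 10000011 (10xxxxxx ✓), payload 000011.
Byte 3: 0x87 = 10000111 (10xxxxxx ✓), payload 000111.
Concatenate: 0011000011000111 = 0x30C7 (16 bits → U+30C7).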